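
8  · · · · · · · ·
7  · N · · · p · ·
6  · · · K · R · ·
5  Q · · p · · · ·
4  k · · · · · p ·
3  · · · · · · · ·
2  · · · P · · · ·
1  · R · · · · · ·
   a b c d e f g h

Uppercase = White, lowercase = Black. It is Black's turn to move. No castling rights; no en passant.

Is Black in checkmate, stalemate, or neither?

Black to move; black king on a4.
In check: yes, from the white queen on a5.
King squares — a3: attacked by Qa5; b3: attacked by Rb1; b4: attacked by Rb1; a5: attacked by Nb7; b5: attacked by Rb1.
Legal moves for Black: none.
In check with no legal moves → checkmate.

checkmate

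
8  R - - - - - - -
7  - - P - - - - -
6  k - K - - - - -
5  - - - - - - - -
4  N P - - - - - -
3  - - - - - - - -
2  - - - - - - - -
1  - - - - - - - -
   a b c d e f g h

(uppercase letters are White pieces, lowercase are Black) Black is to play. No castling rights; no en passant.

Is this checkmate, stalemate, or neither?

Black to move; black king on a6.
In check: yes, from the white rook on a8.
King squares — a5: attacked by Pb4; b5: attacked by Kc6; b6: attacked by Na4; a7: attacked by Ra8; b7: attacked by Kc6.
Legal moves for Black: none.
In check with no legal moves → checkmate.

checkmate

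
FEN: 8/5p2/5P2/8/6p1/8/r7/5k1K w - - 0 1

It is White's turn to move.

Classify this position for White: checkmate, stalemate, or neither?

White to move; white king on h1.
In check: no.
King squares — g1: attacked by Kf1; g2: attacked by Kf1; h2: attacked by Ra2.
Legal moves for White: none.
Not in check and no legal moves → stalemate.

stalemate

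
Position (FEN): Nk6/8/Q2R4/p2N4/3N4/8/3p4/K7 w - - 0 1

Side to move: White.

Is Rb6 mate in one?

yes

After Rb6: black king on b8; in check: yes, from the white rook on b6.
King squares — a7: attacked by Qa6; b7: attacked by Qa6; c7: attacked by Nd5; a8: attacked by Qa6; c8: attacked by Qa6.
Black has no legal moves → checkmate.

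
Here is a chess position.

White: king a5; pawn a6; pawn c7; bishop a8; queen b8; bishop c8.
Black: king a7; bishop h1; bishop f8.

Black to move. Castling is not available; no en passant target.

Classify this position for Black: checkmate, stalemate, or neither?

checkmate

Black to move; black king on a7.
In check: yes, from the white queen on b8.
King squares — a6: attacked by Ka5; b6: attacked by Ka5; b7: attacked by Pa6; a8: attacked by Qb8; b8: attacked by Pc7.
Legal moves for Black: none.
In check with no legal moves → checkmate.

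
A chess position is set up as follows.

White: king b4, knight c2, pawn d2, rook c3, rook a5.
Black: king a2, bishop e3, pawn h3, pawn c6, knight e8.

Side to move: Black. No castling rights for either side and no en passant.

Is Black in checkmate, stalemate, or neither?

Black to move; black king on a2.
In check: yes, from the white rook on a5.
Legal moves for Black: Kb2, Kb1.
Black is in check but has 2 legal moves → neither.

neither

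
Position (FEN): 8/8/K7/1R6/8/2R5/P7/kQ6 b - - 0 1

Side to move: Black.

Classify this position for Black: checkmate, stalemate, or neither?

checkmate

Black to move; black king on a1.
In check: yes, from the white queen on b1.
King squares — b1: attacked by Rb5; a2: attacked by Qb1; b2: attacked by Qb1.
Legal moves for Black: none.
In check with no legal moves → checkmate.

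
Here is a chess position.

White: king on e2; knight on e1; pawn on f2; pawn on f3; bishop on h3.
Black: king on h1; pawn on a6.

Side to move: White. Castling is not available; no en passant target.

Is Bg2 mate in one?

After Bg2: black king on h1; in check: yes, from the white bishop on g2.
Black has 2 legal replies: Kh2, Kg1.
In check but a legal move exists → not checkmate.

no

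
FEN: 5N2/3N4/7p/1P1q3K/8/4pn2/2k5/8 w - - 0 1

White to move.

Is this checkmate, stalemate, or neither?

White to move; white king on h5.
In check: yes, from the black queen on d5.
King squares — g4: available; h4: attacked by Nf3; g5: attacked by Nf3; g6: available; h6: available.
Legal moves for White: Kxh6, Kg6, Kg4, Ne5.
White is in check but has 4 legal moves → neither.

neither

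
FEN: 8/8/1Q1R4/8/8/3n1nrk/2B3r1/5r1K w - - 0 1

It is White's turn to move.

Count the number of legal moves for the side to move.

1

White to move; king on h1.
In check: yes, from the black rook on f1.
Legal moves: Qg1.
Count: 1.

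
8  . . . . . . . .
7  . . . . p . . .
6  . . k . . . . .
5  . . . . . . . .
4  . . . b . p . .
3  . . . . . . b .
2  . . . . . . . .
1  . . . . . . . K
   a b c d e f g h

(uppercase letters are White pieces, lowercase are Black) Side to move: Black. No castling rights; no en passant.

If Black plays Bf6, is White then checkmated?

After Bf6: white king on h1; in check: no.
White is not in check, so this cannot be checkmate.

no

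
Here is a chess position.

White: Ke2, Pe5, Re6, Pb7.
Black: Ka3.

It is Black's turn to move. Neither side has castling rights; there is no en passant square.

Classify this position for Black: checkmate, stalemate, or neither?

neither

Black to move; black king on a3.
In check: no.
Legal moves for Black: Kb4, Ka4, Kb3, Kb2, Ka2.
Black has 5 legal moves and is not in check → neither.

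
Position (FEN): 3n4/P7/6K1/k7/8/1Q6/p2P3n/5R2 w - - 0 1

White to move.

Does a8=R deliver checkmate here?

After a8=R: black king on a5; in check: yes, from the white rook on a8.
King squares — a4: attacked by Qb3; b4: attacked by Qb3; b5: attacked by Qb3; a6: attacked by Ra8; b6: attacked by Qb3.
Black has no legal moves → checkmate.

yes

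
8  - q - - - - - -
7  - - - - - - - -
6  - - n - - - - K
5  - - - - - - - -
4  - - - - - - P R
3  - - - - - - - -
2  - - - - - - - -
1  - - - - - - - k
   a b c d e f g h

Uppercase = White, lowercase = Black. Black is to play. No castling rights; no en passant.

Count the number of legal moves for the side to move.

3

Black to move; king on h1.
In check: yes, from the white rook on h4.
Legal moves: Kg2, Kg1, Qh2.
Count: 3.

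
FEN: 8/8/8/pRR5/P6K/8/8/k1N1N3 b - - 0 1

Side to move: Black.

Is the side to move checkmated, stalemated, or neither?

Black to move; black king on a1.
In check: no.
King squares — b1: attacked by Rb5; a2: attacked by Nc1; b2: attacked by Rb5.
Legal moves for Black: none.
Not in check and no legal moves → stalemate.

stalemate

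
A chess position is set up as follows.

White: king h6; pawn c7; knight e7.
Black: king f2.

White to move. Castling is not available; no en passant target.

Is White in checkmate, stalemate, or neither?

neither

White to move; white king on h6.
In check: no.
Legal moves for White: Ng8, Nc8, Ng6, Nc6, Nf5, Nd5, Kh7, Kg7, Kg6, Kh5, Kg5, c8=Q, c8=R, c8=B, c8=N.
White has 15 legal moves and is not in check → neither.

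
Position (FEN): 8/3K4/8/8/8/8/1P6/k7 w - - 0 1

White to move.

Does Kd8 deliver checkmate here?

no

After Kd8: black king on a1; in check: no.
Black is not in check, so this cannot be checkmate.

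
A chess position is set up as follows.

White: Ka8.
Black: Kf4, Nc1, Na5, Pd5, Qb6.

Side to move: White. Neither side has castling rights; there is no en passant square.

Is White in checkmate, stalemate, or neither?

stalemate

White to move; white king on a8.
In check: no.
King squares — a7: attacked by Qb6; b7: attacked by Na5; b8: attacked by Qb6.
Legal moves for White: none.
Not in check and no legal moves → stalemate.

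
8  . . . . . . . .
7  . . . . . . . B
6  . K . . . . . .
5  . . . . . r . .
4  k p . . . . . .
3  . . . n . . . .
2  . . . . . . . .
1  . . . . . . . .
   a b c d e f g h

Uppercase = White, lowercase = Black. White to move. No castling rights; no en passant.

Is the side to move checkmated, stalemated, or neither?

neither

White to move; white king on b6.
In check: no.
Legal moves for White: Bg8, Bg6, Bxf5, Kc7, Kb7, Ka7, Kc6, Ka6.
White has 8 legal moves and is not in check → neither.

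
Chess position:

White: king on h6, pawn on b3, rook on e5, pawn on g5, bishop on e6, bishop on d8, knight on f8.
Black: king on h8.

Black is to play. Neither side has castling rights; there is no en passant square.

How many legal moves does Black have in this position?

0

Black to move; king on h8.
In check: no.
Legal moves: none.
Count: 0.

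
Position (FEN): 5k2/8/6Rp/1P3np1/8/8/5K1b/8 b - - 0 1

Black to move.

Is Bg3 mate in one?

After Bg3: white king on f2; in check: yes, from the black bishop on g3.
White has 5 legal replies: Kf3, Kg2, Ke2, Kg1, Kf1.
In check but a legal move exists → not checkmate.

no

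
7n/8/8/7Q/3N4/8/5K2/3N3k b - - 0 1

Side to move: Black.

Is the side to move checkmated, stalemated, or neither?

checkmate

Black to move; black king on h1.
In check: yes, from the white queen on h5.
King squares — g1: attacked by Kf2; g2: attacked by Kf2; h2: attacked by Qh5.
Legal moves for Black: none.
In check with no legal moves → checkmate.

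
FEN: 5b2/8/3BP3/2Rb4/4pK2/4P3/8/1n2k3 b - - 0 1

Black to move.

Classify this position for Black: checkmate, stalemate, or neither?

neither

Black to move; black king on e1.
In check: no.
Legal moves for Black include: Bg7, Be7, Bh6+, Bxd6+, Ba8, Bb7, Bxe6, Bc6, Bc4, Bb3, Ba2, Kf2, Ke2, Kd2, Kf1, Kd1, Nc3, Na3, ... (list truncated; more exist).
Black has legal moves and is not in check → neither.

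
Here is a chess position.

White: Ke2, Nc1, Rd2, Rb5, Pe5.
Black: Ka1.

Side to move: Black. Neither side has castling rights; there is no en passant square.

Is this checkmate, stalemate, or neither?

Black to move; black king on a1.
In check: no.
King squares — b1: attacked by Rb5; a2: attacked by Nc1; b2: attacked by Rd2.
Legal moves for Black: none.
Not in check and no legal moves → stalemate.

stalemate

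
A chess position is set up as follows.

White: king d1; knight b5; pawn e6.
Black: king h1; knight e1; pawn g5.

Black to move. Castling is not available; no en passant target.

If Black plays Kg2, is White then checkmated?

After Kg2: white king on d1; in check: no.
White is not in check, so this cannot be checkmate.

no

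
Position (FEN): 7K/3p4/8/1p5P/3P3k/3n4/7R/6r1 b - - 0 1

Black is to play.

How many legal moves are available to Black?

Black to move; king on h4.
In check: yes, from the white rook on h2.
Legal moves: Kg5, Kg4, Kg3.
Count: 3.

3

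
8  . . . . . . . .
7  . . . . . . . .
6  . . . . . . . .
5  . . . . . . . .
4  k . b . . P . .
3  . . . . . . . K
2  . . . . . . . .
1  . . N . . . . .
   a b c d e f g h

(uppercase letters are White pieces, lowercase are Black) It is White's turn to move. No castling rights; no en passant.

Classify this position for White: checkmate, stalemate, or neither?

neither

White to move; white king on h3.
In check: no.
Legal moves for White: Kh4, Kg4, Kg3, Kh2, Kg2, Nd3, Nb3, Ne2, Na2, f5.
White has 10 legal moves and is not in check → neither.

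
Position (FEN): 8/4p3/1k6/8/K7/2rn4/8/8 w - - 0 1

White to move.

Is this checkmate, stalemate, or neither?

stalemate

White to move; white king on a4.
In check: no.
King squares — a3: attacked by Rc3; b3: attacked by Rc3; b4: attacked by Nd3; a5: attacked by Kb6; b5: attacked by Kb6.
Legal moves for White: none.
Not in check and no legal moves → stalemate.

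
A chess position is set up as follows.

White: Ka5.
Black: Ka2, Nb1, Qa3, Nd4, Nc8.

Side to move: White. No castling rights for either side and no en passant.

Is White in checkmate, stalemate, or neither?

checkmate

White to move; white king on a5.
In check: yes, from the black queen on a3.
King squares — a4: attacked by Qa3; b4: attacked by Qa3; b5: attacked by Nd4; a6: attacked by Qa3; b6: attacked by Nc8.
Legal moves for White: none.
In check with no legal moves → checkmate.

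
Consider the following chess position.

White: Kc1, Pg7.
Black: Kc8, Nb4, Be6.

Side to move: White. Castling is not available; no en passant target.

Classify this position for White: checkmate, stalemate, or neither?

White to move; white king on c1.
In check: no.
Legal moves for White: Kd2, Kb2, Kd1, Kb1, g8=Q+, g8=R+, g8=B, g8=N.
White has 8 legal moves and is not in check → neither.

neither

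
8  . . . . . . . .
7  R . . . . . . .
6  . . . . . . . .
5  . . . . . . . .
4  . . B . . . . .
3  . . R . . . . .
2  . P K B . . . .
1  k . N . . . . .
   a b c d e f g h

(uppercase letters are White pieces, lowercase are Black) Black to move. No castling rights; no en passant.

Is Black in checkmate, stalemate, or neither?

Black to move; black king on a1.
In check: yes, from the white rook on a7.
King squares — b1: attacked by Kc2; a2: attacked by Nc1; b2: attacked by Kc2.
Legal moves for Black: none.
In check with no legal moves → checkmate.

checkmate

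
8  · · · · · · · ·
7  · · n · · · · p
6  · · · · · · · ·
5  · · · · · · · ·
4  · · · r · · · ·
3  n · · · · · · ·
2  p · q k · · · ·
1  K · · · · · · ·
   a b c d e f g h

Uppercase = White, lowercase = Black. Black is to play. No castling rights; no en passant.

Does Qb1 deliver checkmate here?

After Qb1: white king on a1; in check: yes, from the black queen on b1.
King squares — b1: attacked by Pa2; a2: attacked by Qb1; b2: attacked by Qb1.
White has no legal moves → checkmate.

yes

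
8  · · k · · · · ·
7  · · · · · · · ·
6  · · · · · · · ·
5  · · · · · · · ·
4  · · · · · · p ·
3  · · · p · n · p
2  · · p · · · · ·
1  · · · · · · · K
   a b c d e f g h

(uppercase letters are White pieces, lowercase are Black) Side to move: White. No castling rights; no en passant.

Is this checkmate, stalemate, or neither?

stalemate

White to move; white king on h1.
In check: no.
King squares — g1: attacked by Nf3; g2: attacked by Ph3; h2: attacked by Nf3.
Legal moves for White: none.
Not in check and no legal moves → stalemate.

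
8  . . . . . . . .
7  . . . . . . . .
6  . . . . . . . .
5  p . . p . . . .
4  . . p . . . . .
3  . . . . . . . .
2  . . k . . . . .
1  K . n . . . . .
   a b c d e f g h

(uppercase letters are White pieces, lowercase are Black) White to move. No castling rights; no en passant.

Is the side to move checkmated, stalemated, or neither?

stalemate

White to move; white king on a1.
In check: no.
King squares — b1: attacked by Kc2; a2: attacked by Nc1; b2: attacked by Kc2.
Legal moves for White: none.
Not in check and no legal moves → stalemate.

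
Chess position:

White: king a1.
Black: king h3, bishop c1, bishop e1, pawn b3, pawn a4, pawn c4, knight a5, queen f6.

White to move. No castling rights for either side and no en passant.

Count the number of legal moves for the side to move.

1

White to move; king on a1.
In check: yes, from the black queen on f6.
Legal moves: Kb1.
Count: 1.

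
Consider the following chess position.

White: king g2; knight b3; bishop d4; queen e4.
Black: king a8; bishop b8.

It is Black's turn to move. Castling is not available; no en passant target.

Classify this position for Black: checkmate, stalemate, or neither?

checkmate

Black to move; black king on a8.
In check: yes, from the white queen on e4.
King squares — a7: attacked by Bd4; b7: attacked by Qe4; b8: own bishop.
Legal moves for Black: none.
In check with no legal moves → checkmate.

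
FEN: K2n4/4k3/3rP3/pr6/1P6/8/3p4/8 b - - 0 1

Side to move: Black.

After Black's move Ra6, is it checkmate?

yes

After Ra6: white king on a8; in check: yes, from the black rook on a6.
King squares — a7: attacked by Ra6; b7: attacked by Rb5; b8: attacked by Rb5.
White has no legal moves → checkmate.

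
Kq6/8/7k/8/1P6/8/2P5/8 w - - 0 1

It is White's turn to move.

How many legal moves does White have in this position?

1

White to move; king on a8.
In check: yes, from the black queen on b8.
Legal moves: Kxb8.
Count: 1.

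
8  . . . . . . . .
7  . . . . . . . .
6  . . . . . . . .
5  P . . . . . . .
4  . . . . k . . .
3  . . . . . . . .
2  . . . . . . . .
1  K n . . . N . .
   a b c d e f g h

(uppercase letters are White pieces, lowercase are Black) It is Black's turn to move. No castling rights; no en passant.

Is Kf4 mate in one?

no

After Kf4: white king on a1; in check: no.
White is not in check, so this cannot be checkmate.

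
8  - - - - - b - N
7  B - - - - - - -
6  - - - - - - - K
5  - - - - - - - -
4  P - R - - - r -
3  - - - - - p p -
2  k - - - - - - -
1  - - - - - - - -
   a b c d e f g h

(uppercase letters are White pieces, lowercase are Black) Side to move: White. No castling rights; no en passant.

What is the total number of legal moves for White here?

White to move; king on h6.
In check: yes, from the black bishop on f8.
Legal moves: Kh7, Kh5.
Count: 2.

2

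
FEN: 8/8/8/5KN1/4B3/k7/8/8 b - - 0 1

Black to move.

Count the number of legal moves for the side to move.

5

Black to move; king on a3.
In check: no.
Legal moves: Kb4, Ka4, Kb3, Kb2, Ka2.
Count: 5.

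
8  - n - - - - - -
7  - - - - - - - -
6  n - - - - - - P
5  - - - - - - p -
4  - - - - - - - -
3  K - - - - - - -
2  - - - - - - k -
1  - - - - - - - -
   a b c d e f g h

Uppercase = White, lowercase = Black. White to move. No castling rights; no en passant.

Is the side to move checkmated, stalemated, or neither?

neither

White to move; white king on a3.
In check: no.
Legal moves for White: Ka4, Kb3, Kb2, Ka2, h7.
White has 5 legal moves and is not in check → neither.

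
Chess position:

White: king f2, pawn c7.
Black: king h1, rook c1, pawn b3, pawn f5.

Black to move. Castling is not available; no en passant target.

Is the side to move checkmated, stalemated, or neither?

neither

Black to move; black king on h1.
In check: no.
Legal moves for Black: Kh2, Rxc7, Rc6, Rc5, Rc4, Rc3, Rc2+, Rg1, Rf1+, Re1, Rd1, Rb1, Ra1, f4, b2.
Black has 15 legal moves and is not in check → neither.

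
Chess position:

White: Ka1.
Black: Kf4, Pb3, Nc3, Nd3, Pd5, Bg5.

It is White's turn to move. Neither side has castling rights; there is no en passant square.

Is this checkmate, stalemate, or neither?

White to move; white king on a1.
In check: no.
King squares — b1: attacked by Nc3; a2: attacked by Pb3; b2: attacked by Nd3.
Legal moves for White: none.
Not in check and no legal moves → stalemate.

stalemate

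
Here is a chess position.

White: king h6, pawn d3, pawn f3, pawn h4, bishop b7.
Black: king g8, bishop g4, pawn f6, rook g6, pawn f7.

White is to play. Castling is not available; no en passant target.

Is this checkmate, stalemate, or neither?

checkmate

White to move; white king on h6.
In check: yes, from the black rook on g6.
King squares — g5: attacked by Pf6; h5: attacked by Bg4; g6: attacked by Pf7; g7: attacked by Rg6; h7: attacked by Kg8.
Legal moves for White: none.
In check with no legal moves → checkmate.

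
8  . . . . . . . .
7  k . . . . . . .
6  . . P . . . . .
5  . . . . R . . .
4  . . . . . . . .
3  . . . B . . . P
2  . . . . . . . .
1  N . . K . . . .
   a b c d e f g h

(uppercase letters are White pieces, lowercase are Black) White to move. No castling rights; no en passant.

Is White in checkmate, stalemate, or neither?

White to move; white king on d1.
In check: no.
Legal moves for White include: Re8, Re7+, Re6, Rh5, Rg5, Rf5, Rd5, Rc5, Rb5, Ra5+, Re4, Re3, Re2, Re1, Bh7, Bg6, Ba6, Bf5, ... (list truncated; more exist).
White has legal moves and is not in check → neither.

neither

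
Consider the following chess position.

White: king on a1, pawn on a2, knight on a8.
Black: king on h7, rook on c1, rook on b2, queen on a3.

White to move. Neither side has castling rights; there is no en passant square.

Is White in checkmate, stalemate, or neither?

checkmate

White to move; white king on a1.
In check: yes, from the black rook on c1.
King squares — b1: attacked by Rc1; a2: own pawn; b2: attacked by Qa3.
Legal moves for White: none.
In check with no legal moves → checkmate.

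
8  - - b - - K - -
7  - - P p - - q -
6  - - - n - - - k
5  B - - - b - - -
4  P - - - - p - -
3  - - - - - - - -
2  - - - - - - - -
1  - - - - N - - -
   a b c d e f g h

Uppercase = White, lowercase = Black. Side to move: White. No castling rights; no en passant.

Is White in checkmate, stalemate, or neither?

checkmate

White to move; white king on f8.
In check: yes, from the black queen on g7.
King squares — e7: attacked by Qg7; f7: attacked by Nd6; g7: attacked by Be5; e8: attacked by Nd6; g8: attacked by Qg7.
Legal moves for White: none.
In check with no legal moves → checkmate.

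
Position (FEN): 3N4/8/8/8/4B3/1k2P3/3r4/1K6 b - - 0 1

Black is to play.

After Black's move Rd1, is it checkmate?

yes

After Rd1: white king on b1; in check: yes, from the black rook on d1.
King squares — a1: attacked by Rd1; c1: attacked by Rd1; a2: attacked by Kb3; b2: attacked by Kb3; c2: attacked by Kb3.
White has no legal moves → checkmate.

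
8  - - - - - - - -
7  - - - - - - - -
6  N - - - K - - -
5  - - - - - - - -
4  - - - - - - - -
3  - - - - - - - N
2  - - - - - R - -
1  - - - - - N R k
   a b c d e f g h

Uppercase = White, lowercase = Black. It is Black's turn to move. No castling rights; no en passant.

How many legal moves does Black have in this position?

0

Black to move; king on h1.
In check: yes, from the white rook on g1.
Legal moves: none.
Count: 0.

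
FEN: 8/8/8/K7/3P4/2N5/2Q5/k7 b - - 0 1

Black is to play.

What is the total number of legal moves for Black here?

0

Black to move; king on a1.
In check: no.
Legal moves: none.
Count: 0.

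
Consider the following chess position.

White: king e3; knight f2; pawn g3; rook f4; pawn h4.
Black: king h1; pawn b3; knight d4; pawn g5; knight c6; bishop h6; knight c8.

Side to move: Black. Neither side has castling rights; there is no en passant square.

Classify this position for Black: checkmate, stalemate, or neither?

neither

Black to move; black king on h1.
In check: yes, from the white knight on f2.
Legal moves for Black: Kh2, Kg2, Kg1.
Black is in check but has 3 legal moves → neither.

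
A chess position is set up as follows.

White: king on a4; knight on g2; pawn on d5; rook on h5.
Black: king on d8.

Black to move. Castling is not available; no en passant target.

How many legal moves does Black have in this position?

5

Black to move; king on d8.
In check: no.
Legal moves: Ke8, Kc8, Ke7, Kd7, Kc7.
Count: 5.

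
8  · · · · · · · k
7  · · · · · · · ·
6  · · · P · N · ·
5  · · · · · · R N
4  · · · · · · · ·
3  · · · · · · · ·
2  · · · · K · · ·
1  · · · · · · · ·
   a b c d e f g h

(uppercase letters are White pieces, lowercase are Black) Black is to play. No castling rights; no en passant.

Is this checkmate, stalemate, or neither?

stalemate

Black to move; black king on h8.
In check: no.
King squares — g7: attacked by Rg5; h7: attacked by Nf6; g8: attacked by Rg5.
Legal moves for Black: none.
Not in check and no legal moves → stalemate.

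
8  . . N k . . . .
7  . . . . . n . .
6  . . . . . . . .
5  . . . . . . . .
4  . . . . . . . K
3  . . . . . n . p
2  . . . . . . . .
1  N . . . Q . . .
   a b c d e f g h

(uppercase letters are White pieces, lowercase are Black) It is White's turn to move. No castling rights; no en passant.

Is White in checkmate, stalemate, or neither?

neither

White to move; white king on h4.
In check: yes, from the black knight on f3.
Legal moves for White: Kh5, Kg4, Kxh3, Kg3.
White is in check but has 4 legal moves → neither.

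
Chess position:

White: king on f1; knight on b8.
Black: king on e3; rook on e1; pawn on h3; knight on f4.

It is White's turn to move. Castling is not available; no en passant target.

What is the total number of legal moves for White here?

White to move; king on f1.
In check: yes, from the black rook on e1.
Legal moves: Kxe1.
Count: 1.

1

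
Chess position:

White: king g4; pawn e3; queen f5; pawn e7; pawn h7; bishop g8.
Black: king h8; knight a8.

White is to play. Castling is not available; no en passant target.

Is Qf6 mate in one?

yes

After Qf6: black king on h8; in check: yes, from the white queen on f6.
King squares — g7: attacked by Qf6; h7: attacked by Bg8; g8: attacked by Ph7.
Black has no legal moves → checkmate.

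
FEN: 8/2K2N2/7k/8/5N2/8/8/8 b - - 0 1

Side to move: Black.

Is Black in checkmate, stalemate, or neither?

Black to move; black king on h6.
In check: yes, from the white knight on f7.
Legal moves for Black: Kh7, Kg7.
Black is in check but has 2 legal moves → neither.

neither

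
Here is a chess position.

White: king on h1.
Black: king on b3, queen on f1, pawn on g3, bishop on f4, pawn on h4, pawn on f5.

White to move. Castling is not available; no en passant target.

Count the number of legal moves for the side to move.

0

White to move; king on h1.
In check: yes, from the black queen on f1.
Legal moves: none.
Count: 0.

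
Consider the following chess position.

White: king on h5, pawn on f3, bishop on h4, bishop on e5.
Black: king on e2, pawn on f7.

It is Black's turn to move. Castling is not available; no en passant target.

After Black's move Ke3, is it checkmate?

After Ke3: white king on h5; in check: no.
White is not in check, so this cannot be checkmate.

no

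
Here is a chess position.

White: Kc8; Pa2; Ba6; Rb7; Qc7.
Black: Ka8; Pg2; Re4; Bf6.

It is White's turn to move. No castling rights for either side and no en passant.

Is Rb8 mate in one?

yes

After Rb8: black king on a8; in check: yes, from the white rook on b8.
King squares — a7: attacked by Qc7; b7: attacked by Ba6; b8: attacked by Qc7.
Black has no legal moves → checkmate.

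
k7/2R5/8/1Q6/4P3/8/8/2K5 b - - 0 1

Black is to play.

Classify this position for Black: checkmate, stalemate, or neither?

stalemate

Black to move; black king on a8.
In check: no.
King squares — a7: attacked by Rc7; b7: attacked by Qb5; b8: attacked by Qb5.
Legal moves for Black: none.
Not in check and no legal moves → stalemate.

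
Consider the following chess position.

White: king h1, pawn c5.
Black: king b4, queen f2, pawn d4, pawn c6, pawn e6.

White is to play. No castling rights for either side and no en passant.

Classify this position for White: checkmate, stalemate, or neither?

White to move; white king on h1.
In check: no.
King squares — g1: attacked by Qf2; g2: attacked by Qf2; h2: attacked by Qf2.
Legal moves for White: none.
Not in check and no legal moves → stalemate.

stalemate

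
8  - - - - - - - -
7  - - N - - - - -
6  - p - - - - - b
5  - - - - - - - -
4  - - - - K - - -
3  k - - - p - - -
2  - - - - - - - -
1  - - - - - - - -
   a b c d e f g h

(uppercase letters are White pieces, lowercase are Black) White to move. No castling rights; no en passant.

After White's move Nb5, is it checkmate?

no

After Nb5: black king on a3; in check: yes, from the white knight on b5.
Black has 5 legal replies: Kb4, Ka4, Kb3, Kb2, Ka2.
In check but a legal move exists → not checkmate.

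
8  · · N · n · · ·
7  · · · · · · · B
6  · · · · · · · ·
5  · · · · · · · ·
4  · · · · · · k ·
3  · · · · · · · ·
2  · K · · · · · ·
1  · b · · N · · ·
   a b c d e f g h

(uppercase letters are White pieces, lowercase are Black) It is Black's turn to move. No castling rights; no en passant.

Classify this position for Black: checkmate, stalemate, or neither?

neither

Black to move; black king on g4.
In check: no.
Legal moves for Black: Ng7, Nc7, Nf6, Nd6, Kh5, Kg5, Kh4, Kf4, Kh3, Kg3, Bxh7, Bg6, Bf5, Be4, Bd3, Bc2, Ba2.
Black has 17 legal moves and is not in check → neither.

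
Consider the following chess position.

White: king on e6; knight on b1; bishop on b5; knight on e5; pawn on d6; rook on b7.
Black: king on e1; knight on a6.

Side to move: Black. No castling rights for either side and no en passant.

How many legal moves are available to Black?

Black to move; king on e1.
In check: no.
Legal moves: Nb8, Nc7+, Nc5+, Nb4, Kf2, Kd1.
Count: 6.

6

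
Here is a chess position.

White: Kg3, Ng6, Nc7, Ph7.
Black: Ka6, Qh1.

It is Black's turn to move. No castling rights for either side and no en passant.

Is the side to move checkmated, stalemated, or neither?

Black to move; black king on a6.
In check: yes, from the white knight on c7.
King squares — a5: available; b5: attacked by Nc7; b6: available; a7: available; b7: available.
Legal moves for Black: Kb7, Ka7, Kb6, Ka5.
Black is in check but has 4 legal moves → neither.

neither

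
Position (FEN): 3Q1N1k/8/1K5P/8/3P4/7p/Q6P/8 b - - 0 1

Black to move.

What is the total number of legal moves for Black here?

0

Black to move; king on h8.
In check: no.
Legal moves: none.
Count: 0.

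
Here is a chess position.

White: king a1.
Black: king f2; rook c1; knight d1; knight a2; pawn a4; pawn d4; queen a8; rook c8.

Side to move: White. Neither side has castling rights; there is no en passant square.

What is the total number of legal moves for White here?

White to move; king on a1.
In check: yes, from the black rook on c1.
Legal moves: Kxa2.
Count: 1.

1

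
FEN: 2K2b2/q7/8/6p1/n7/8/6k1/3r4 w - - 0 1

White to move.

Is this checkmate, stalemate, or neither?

stalemate

White to move; white king on c8.
In check: no.
King squares — b7: attacked by Qa7; c7: attacked by Qa7; d7: attacked by Rd1; b8: attacked by Qa7; d8: attacked by Rd1.
Legal moves for White: none.
Not in check and no legal moves → stalemate.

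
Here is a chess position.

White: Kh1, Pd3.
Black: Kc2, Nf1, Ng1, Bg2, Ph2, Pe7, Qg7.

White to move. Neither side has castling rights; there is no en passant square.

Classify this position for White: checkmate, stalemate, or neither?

checkmate

White to move; white king on h1.
In check: yes, from the black bishop on g2.
King squares — g1: attacked by Ph2; g2: attacked by Qg7; h2: attacked by Nf1.
Legal moves for White: none.
In check with no legal moves → checkmate.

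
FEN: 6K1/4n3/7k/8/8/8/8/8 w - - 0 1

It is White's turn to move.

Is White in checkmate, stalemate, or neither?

White to move; white king on g8.
In check: yes, from the black knight on e7.
King squares — f7: available; g7: attacked by Kh6; h7: attacked by Kh6; f8: available; h8: available.
Legal moves for White: Kh8, Kf8, Kf7.
White is in check but has 3 legal moves → neither.

neither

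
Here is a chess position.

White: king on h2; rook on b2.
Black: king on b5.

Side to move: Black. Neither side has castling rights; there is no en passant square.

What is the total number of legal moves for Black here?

6

Black to move; king on b5.
In check: yes, from the white rook on b2.
Legal moves: Kc6, Ka6, Kc5, Ka5, Kc4, Ka4.
Count: 6.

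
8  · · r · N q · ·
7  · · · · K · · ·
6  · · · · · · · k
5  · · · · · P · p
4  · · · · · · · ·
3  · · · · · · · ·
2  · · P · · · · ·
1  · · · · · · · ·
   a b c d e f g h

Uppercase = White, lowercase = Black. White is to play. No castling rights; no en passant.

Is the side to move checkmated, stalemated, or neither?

White to move; white king on e7.
In check: yes, from the black queen on f8.
Legal moves for White: Kxf8, Kd7, Ke6.
White is in check but has 3 legal moves → neither.

neither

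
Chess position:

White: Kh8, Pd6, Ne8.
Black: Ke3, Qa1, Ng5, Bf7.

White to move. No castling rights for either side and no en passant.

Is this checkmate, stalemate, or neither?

neither

White to move; white king on h8.
In check: yes, from the black queen on a1.
King squares — g7: attacked by Qa1; h7: attacked by Ng5; g8: attacked by Bf7.
Legal moves for White: Ng7, Nf6.
White is in check but has 2 legal moves → neither.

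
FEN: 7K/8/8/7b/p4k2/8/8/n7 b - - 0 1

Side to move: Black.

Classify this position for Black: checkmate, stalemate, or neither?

Black to move; black king on f4.
In check: no.
Legal moves for Black: Be8, Bf7, Bg6, Bg4, Bf3, Be2, Bd1, Kg5, Kf5, Ke5, Kg4, Ke4, Kg3, Kf3, Ke3, Nb3, Nc2, a3.
Black has 18 legal moves and is not in check → neither.

neither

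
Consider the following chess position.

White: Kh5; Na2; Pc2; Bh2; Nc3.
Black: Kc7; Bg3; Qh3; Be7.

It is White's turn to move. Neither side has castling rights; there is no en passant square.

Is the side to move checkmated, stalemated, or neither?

neither

White to move; white king on h5.
In check: yes, from the black queen on h3.
Legal moves for White: Kg6.
White is in check but has 1 legal move → neither.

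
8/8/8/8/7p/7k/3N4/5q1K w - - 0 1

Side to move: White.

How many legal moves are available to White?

1

White to move; king on h1.
In check: yes, from the black queen on f1.
Legal moves: Nxf1.
Count: 1.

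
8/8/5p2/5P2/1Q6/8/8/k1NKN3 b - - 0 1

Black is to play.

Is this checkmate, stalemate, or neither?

stalemate

Black to move; black king on a1.
In check: no.
King squares — b1: attacked by Qb4; a2: attacked by Nc1; b2: attacked by Qb4.
Legal moves for Black: none.
Not in check and no legal moves → stalemate.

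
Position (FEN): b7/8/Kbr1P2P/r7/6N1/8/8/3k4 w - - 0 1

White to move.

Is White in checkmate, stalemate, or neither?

checkmate

White to move; white king on a6.
In check: yes, from the black rook on a5.
King squares — a5: attacked by Bb6; b5: attacked by Ra5; b6: attacked by Rc6; a7: attacked by Ra5; b7: attacked by Ba8.
Legal moves for White: none.
In check with no legal moves → checkmate.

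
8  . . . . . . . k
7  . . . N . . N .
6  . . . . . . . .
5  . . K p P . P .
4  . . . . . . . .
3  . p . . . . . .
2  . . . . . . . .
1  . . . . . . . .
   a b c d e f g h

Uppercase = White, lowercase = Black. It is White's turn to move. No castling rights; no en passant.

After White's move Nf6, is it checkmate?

After Nf6: black king on h8; in check: no.
Black is not in check, so this cannot be checkmate.

no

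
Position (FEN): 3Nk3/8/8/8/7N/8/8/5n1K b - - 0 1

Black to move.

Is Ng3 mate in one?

no

After Ng3: white king on h1; in check: yes, from the black knight on g3.
White has 3 legal replies: Kh2, Kg2, Kg1.
In check but a legal move exists → not checkmate.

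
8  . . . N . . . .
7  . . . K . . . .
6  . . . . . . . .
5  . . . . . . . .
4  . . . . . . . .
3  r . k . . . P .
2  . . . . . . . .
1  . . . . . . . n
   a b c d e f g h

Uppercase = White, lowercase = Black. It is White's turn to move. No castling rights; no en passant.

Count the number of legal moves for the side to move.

White to move; king on d7.
In check: no.
Legal moves: Nf7, Nb7, Ne6, Nc6, Ke8, Kc8, Ke7, Kc7, Ke6, Kd6, Kc6, g4.
Count: 12.

12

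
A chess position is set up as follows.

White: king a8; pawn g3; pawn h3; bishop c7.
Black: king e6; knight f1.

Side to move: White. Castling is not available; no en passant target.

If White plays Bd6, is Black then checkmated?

After Bd6: black king on e6; in check: no.
Black is not in check, so this cannot be checkmate.

no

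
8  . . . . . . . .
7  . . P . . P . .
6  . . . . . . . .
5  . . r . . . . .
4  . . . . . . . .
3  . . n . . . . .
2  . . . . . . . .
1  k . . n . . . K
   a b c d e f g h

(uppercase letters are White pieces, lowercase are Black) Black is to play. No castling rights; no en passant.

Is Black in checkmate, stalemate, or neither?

Black to move; black king on a1.
In check: no.
Legal moves for Black include: Rxc7, Rc6, Rh5+, Rg5, Rf5, Re5, Rd5, Rb5, Ra5, Rc4, Nd5, Nb5, Ne4, Na4, Ne2, Na2, Nb1, Ne3, ... (list truncated; more exist).
Black has legal moves and is not in check → neither.

neither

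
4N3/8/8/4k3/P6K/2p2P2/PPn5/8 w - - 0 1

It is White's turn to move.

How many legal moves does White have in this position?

White to move; king on h4.
In check: no.
Legal moves: Ng7, Nc7, Nf6, Nd6, Kh5, Kg5, Kg4, Kh3, Kg3, bxc3, a5, f4+, b3, a3, b4.
Count: 15.

15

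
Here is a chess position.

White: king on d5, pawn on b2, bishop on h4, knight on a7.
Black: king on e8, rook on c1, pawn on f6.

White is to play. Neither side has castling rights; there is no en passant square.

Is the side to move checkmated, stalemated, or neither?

White to move; white king on d5.
In check: no.
Legal moves for White: Nc8, Nc6, Nb5, Ke6, Kd6, Ke4, Kd4, Bxf6, Bg5, Bg3, Bf2, Be1, b3, b4.
White has 14 legal moves and is not in check → neither.

neither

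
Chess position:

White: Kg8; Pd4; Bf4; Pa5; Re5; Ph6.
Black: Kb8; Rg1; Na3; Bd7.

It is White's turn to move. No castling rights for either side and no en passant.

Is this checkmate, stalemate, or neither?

White to move; white king on g8.
In check: yes, from the black rook on g1.
Legal moves for White: Kh8, Kf8, Kh7, Kf7, Rg5+, Bg5, Bg3.
White is in check but has 7 legal moves → neither.

neither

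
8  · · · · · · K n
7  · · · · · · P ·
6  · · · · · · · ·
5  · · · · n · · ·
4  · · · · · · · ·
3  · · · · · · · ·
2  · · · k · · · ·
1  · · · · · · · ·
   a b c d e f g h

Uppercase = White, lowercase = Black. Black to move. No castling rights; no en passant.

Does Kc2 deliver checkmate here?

After Kc2: white king on g8; in check: no.
White is not in check, so this cannot be checkmate.

no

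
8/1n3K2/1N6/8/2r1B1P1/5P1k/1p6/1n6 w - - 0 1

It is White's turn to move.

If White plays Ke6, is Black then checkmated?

no

After Ke6: black king on h3; in check: no.
Black is not in check, so this cannot be checkmate.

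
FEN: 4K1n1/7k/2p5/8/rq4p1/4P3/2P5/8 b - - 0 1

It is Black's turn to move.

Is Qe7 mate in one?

After Qe7: white king on e8; in check: yes, from the black queen on e7.
King squares — d7: attacked by Qe7; e7: attacked by Ng8; f7: attacked by Qe7; d8: attacked by Qe7; f8: attacked by Qe7.
White has no legal moves → checkmate.

yes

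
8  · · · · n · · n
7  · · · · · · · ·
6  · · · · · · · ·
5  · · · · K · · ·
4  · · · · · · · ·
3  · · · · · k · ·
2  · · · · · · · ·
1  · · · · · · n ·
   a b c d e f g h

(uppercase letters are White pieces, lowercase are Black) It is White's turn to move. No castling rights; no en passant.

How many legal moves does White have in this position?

White to move; king on e5.
In check: no.
Legal moves: Ke6, Kf5, Kd5, Kd4.
Count: 4.

4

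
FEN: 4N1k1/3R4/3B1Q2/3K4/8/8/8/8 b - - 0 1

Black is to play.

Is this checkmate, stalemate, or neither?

stalemate

Black to move; black king on g8.
In check: no.
King squares — f7: attacked by Qf6; g7: attacked by Qf6; h7: attacked by Rd7; f8: attacked by Bd6; h8: attacked by Qf6.
Legal moves for Black: none.
Not in check and no legal moves → stalemate.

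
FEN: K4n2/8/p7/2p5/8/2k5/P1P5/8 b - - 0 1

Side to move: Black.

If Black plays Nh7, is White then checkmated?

After Nh7: white king on a8; in check: no.
White is not in check, so this cannot be checkmate.

no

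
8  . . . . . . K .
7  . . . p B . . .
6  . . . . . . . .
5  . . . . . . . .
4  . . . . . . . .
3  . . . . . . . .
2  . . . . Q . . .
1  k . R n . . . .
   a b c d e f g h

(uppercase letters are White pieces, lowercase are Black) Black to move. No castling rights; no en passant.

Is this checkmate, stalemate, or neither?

checkmate

Black to move; black king on a1.
In check: yes, from the white rook on c1.
King squares — b1: attacked by Rc1; a2: attacked by Qe2; b2: attacked by Qe2.
Legal moves for Black: none.
In check with no legal moves → checkmate.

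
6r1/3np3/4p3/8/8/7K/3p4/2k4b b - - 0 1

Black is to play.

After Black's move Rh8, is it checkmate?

After Rh8: white king on h3; in check: yes, from the black rook on h8.
White has 2 legal replies: Kg4, Kg3.
In check but a legal move exists → not checkmate.

no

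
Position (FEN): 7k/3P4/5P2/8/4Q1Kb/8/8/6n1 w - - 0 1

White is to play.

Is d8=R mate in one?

After d8=R: black king on h8; in check: yes, from the white rook on d8.
King squares — g7: attacked by Pf6; h7: attacked by Qe4; g8: attacked by Rd8.
Black has no legal moves → checkmate.

yes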